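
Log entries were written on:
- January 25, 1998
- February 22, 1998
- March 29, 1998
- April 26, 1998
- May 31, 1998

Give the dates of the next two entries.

Every date is a Sunday; gaps 28, 35, 28, 35 days.
Each is the last Sunday of its month (at least one falls on the 29th or later, ruling out '4th Sunday').
Last Sunday of June 1998: June 28, 1998.
July 1998 ends with Sunday July 26, 1998.

June 28, 1998; July 26, 1998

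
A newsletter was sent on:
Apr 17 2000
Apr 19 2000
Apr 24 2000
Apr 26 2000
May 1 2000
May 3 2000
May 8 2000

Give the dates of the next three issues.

May 10 2000, May 15 2000, May 17 2000

Gaps: 2, 5, 2, 5, 2, 5 days — not constant, but cyclic with period 2.
The events fall on every Monday and Wednesday.
Next Wednesday: May 10 2000.
Next Monday: May 15 2000.
Next Wednesday: May 17 2000.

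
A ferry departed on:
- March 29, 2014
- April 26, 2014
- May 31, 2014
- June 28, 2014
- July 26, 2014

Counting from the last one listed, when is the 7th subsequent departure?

February 28, 2015

These are Saturdays with 28, 35, 28, 28-day gaps.
Each is the final Saturday of its month — March 29, 2014 is past the 28th, so '4th Saturday' doesn't fit.
August 2014 ends with Saturday August 30, 2014.
Last Saturday of September 2014: September 27, 2014.
October 2014 ends with Saturday October 25, 2014.
Last Saturday of November 2014: November 29, 2014.
December 2014 ends with Saturday December 27, 2014.
January 2015 ends with Saturday January 31, 2015.
February 2015 ends with Saturday February 28, 2015.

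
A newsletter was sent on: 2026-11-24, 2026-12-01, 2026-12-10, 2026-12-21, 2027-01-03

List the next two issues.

The spacing grows by 2 each time: 7, 9, 11, 13 days.
Next gap: 15 days. 2027-01-03 + 15 days = 2027-01-18.
Next gap: 17 days. 2027-01-18 + 17 days = 2027-02-04.

2027-01-18, 2027-02-04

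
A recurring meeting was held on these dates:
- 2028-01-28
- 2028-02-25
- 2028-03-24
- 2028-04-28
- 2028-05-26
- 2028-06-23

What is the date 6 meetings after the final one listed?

2028-12-22

All dates are Fridays, 28, 28, 35, 28, 28 days apart.
Specifically, the 4th Friday of each month.
July 2028 — 4th Friday is 2028-07-28.
4th Friday of August 2028: 2028-08-25.
4th Friday of September 2028: 2028-09-22.
October 2028 — 4th Friday is 2028-10-27.
November 2028 — 4th Friday is 2028-11-24.
December 2028 — 4th Friday is 2028-12-22.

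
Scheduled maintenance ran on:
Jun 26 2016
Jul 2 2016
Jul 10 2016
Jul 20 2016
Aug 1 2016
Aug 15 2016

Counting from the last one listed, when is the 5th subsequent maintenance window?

Gaps: 6, 8, 10, 12, 14 days — each gap is 2 larger than the previous one.
Next gap: 16 days. Aug 15 2016 + 16 days = Aug 31 2016.
Next gap: 18 days. Aug 31 2016 + 18 days = Sep 18 2016.
Next gap: 20 days. Sep 18 2016 + 20 days = Oct 8 2016.
Next gap: 22 days. Oct 8 2016 + 22 days = Oct 30 2016.
Next gap: 24 days. Oct 30 2016 + 24 days = Nov 23 2016.

Nov 23 2016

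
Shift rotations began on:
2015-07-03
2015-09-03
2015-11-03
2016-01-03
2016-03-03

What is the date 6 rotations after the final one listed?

Each date is the 3rd; the gaps (62, 61, 61, 60) track the month lengths.
The rule is the 3rd of every 2 months.
Next: May 2016 → 2016-05-03.
July 2016: 2016-07-03.
September 2016: 2016-09-03.
Next: November 2016 → 2016-11-03.
Next: January 2017 → 2017-01-03.
Next: March 2017 → 2017-03-03.

2017-03-03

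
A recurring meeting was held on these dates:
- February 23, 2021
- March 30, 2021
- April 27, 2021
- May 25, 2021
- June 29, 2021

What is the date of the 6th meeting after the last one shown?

Every date is a Tuesday; gaps 35, 28, 28, 35 days.
Each is the last Tuesday of its month (at least one falls on the 29th or later, ruling out '4th Tuesday').
Last Tuesday of July 2021: July 27, 2021.
Last Tuesday of August 2021: August 31, 2021.
September 2021 ends with Tuesday September 28, 2021.
October 2021 ends with Tuesday October 26, 2021.
Last Tuesday of November 2021: November 30, 2021.
December 2021 ends with Tuesday December 28, 2021.

December 28, 2021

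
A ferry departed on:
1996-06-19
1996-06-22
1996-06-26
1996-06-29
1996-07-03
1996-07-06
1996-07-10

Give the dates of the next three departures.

1996-07-13, 1996-07-17, 1996-07-20

Gaps: 3, 4, 3, 4, 3, 4 days — not constant, but cyclic with period 2.
The events fall on every Wednesday and Saturday.
The following Saturday is 1996-07-13.
Next Wednesday: 1996-07-17.
The following Saturday is 1996-07-20.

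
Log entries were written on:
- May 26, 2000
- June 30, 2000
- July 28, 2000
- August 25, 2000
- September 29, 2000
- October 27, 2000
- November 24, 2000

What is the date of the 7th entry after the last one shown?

All Fridays; the gaps (35, 28, 28, 35, 28, 28) vary with month length.
This is the last Friday of each month.
December 2000 ends with Friday December 29, 2000.
Last Friday of January 2001: January 26, 2001.
Last Friday of February 2001: February 23, 2001.
March 2001 ends with Friday March 30, 2001.
April 2001 ends with Friday April 27, 2001.
Last Friday of May 2001: May 25, 2001.
June 2001 ends with Friday June 29, 2001.

June 29, 2001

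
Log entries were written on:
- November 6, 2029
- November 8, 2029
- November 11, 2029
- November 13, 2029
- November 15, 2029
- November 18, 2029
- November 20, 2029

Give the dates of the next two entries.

Gaps: 2, 3, 2, 2, 3, 2 days — not constant, but cyclic with period 3.
The events fall on every Tuesday, Thursday and Sunday.
The following Thursday is November 22, 2029.
Next Sunday: November 25, 2029.

November 22, 2029; November 25, 2029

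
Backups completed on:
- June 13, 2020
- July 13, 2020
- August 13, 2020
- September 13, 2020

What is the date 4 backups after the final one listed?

January 13, 2021

Gaps: 30, 31, 31 days — not constant. Every event is on the 13th of the month.
Pattern: the 13th of each month.
October 2020: October 13, 2020.
Next: November 2020 → November 13, 2020.
December 2020: December 13, 2020.
Next: January 2021 → January 13, 2021.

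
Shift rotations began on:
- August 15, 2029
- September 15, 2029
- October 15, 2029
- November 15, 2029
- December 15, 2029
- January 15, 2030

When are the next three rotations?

Each date is the 15th; the gaps (31, 30, 31, 30, 31) track the month lengths.
The rule is the 15th of each month.
February 2030: February 15, 2030.
Next: March 2030 → March 15, 2030.
April 2030: April 15, 2030.

February 15, 2030; March 15, 2030; April 15, 2030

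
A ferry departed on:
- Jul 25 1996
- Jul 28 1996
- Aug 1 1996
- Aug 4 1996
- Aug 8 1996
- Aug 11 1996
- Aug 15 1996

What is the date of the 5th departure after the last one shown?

Sep 1 1996

The gap pattern 3, 4, 3, 4, 3, 4 repeats every 2 events.
These are the Thursdays and Sundays of each week.
The following Sunday is Aug 18 1996.
The following Thursday is Aug 22 1996.
The following Sunday is Aug 25 1996.
Next Thursday: Aug 29 1996.
Next Sunday: Sep 1 1996.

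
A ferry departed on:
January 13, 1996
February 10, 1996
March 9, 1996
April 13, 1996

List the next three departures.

May 11, 1996; June 8, 1996; July 13, 1996

These are Saturdays at 28- or 35-day spacing (28, 28, 35).
The pattern: 2nd Saturday of the month.
2nd Saturday of May 1996: May 11, 1996.
2nd Saturday of June 1996: June 8, 1996.
July 1996 — 2nd Saturday is July 13, 1996.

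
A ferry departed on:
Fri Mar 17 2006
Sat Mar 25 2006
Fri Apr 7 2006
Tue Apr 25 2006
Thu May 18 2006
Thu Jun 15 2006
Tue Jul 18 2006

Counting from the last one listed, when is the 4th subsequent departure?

Tue Jan 16 2007

Gaps: 8, 13, 18, 23, 28, 33 days — each gap is 5 larger than the previous one.
Next gap: 38 days. Tue Jul 18 2006 + 38 days = Fri Aug 25 2006.
Next gap: 43 days. Fri Aug 25 2006 + 43 days = Sat Oct 7 2006.
Next gap: 48 days. Sat Oct 7 2006 + 48 days = Fri Nov 24 2006.
Next gap: 53 days. Fri Nov 24 2006 + 53 days = Tue Jan 16 2007.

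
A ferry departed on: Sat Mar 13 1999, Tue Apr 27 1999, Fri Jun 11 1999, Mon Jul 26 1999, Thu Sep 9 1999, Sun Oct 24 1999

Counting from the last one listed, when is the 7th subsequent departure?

The spacing is 45, 45, 45, 45, 45 days — always 45 days.
Sun Oct 24 1999 + 45 days = Wed Dec 8 1999.
Wed Dec 8 1999 + 45 days = Sat Jan 22 2000.
Sat Jan 22 2000 + 45 days = Tue Mar 7 2000.
Tue Mar 7 2000 + 45 days = Fri Apr 21 2000.
Fri Apr 21 2000 + 45 days = Mon Jun 5 2000.
Mon Jun 5 2000 + 45 days = Thu Jul 20 2000.
Thu Jul 20 2000 + 45 days = Sun Sep 3 2000.

Sun Sep 3 2000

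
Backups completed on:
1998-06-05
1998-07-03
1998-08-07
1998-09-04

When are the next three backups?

Gaps: 28, 35, 28 days — a mix of 28 and 35. Every date is a Friday.
Each is the 1st Friday of its month.
1st Friday of October 1998: 1998-10-02.
1st Friday of November 1998: 1998-11-06.
December 1998 — 1st Friday is 1998-12-04.

1998-10-02, 1998-11-06, 1998-12-04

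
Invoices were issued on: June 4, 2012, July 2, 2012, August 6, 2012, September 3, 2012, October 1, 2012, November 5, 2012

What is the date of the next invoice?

All dates are Mondays, 28, 35, 28, 28, 35 days apart.
Specifically, the 1st Monday of each month.
1st Monday of December 2012: December 3, 2012.

December 3, 2012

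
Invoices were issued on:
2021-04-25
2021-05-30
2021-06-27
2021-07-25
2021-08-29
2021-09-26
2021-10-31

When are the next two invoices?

All Sundays; the gaps (35, 28, 28, 35, 28, 35) vary with month length.
This is the last Sunday of each month.
November 2021 ends with Sunday 2021-11-28.
Last Sunday of December 2021: 2021-12-26.

2021-11-28, 2021-12-26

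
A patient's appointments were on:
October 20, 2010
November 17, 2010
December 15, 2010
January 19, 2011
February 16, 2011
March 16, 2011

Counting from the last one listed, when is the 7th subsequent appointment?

October 19, 2011

All dates are Wednesdays, 28, 28, 35, 28, 28 days apart.
Specifically, the 3rd Wednesday of each month.
April 2011 — 3rd Wednesday is April 20, 2011.
May 2011 — 3rd Wednesday is May 18, 2011.
3rd Wednesday of June 2011: June 15, 2011.
July 2011 — 3rd Wednesday is July 20, 2011.
August 2011 — 3rd Wednesday is August 17, 2011.
3rd Wednesday of September 2011: September 21, 2011.
3rd Wednesday of October 2011: October 19, 2011.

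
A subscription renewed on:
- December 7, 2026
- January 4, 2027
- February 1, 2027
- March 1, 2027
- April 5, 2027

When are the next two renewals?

May 3, 2027; June 7, 2027

Gaps: 28, 28, 28, 35 days — a mix of 28 and 35. Every date is a Monday.
Each is the 1st Monday of its month.
May 2027 — 1st Monday is May 3, 2027.
June 2027 — 1st Monday is June 7, 2027.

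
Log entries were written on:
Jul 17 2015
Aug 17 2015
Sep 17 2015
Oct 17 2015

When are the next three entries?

The day-of-month is always 17 (31, 31, 30 days between events).
So this recurs on the 17th of each month.
November 2015: Nov 17 2015.
Next: December 2015 → Dec 17 2015.
January 2016: Jan 17 2016.

Nov 17 2015, Dec 17 2015, Jan 17 2016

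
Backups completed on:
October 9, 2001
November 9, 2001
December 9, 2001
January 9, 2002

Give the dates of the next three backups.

Gaps: 31, 30, 31 days — not constant. Every event is on the 9th of the month.
Pattern: the 9th of each month.
February 2002: February 9, 2002.
Next: March 2002 → March 9, 2002.
Next: April 2002 → April 9, 2002.

February 9, 2002; March 9, 2002; April 9, 2002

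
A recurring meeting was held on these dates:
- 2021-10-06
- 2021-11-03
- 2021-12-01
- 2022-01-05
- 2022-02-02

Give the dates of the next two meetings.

2022-03-02, 2022-04-06

All dates are Wednesdays, 28, 28, 35, 28 days apart.
Specifically, the 1st Wednesday of each month.
March 2022 — 1st Wednesday is 2022-03-02.
April 2022 — 1st Wednesday is 2022-04-06.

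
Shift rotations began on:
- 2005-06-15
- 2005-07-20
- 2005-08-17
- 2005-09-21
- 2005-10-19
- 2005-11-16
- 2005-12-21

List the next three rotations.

2006-01-18, 2006-02-15, 2006-03-15

Gaps: 35, 28, 35, 28, 28, 35 days — a mix of 28 and 35. Every date is a Wednesday.
Each is the 3rd Wednesday of its month.
January 2006 — 3rd Wednesday is 2006-01-18.
February 2006 — 3rd Wednesday is 2006-02-15.
3rd Wednesday of March 2006: 2006-03-15.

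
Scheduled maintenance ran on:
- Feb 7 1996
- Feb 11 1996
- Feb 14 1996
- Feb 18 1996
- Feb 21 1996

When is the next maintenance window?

Feb 25 1996

The gap pattern 4, 3, 4, 3 repeats every 2 events.
These are the Wednesdays and Sundays of each week.
Next Sunday: Feb 25 1996.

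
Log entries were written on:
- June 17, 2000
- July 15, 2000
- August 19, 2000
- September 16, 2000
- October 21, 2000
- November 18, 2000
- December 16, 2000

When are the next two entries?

January 20, 2001; February 17, 2001

Gaps: 28, 35, 28, 35, 28, 28 days — a mix of 28 and 35. Every date is a Saturday.
Each is the 3rd Saturday of its month.
3rd Saturday of January 2001: January 20, 2001.
3rd Saturday of February 2001: February 17, 2001.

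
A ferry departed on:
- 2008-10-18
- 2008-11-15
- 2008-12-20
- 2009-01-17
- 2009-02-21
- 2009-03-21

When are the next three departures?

Gaps: 28, 35, 28, 35, 28 days — a mix of 28 and 35. Every date is a Saturday.
Each is the 3rd Saturday of its month.
3rd Saturday of April 2009: 2009-04-18.
May 2009 — 3rd Saturday is 2009-05-16.
3rd Saturday of June 2009: 2009-06-20.

2009-04-18, 2009-05-16, 2009-06-20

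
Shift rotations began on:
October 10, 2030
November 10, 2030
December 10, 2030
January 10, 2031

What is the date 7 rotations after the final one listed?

Gaps: 31, 30, 31 days — not constant. Every event is on the 10th of the month.
Pattern: the 10th of each month.
February 2031: February 10, 2031.
March 2031: March 10, 2031.
Next: April 2031 → April 10, 2031.
Next: May 2031 → May 10, 2031.
June 2031: June 10, 2031.
Next: July 2031 → July 10, 2031.
August 2031: August 10, 2031.

August 10, 2031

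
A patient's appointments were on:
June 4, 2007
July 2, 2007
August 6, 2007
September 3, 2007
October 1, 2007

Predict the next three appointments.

November 5, 2007; December 3, 2007; January 7, 2008

These are Mondays at 28- or 35-day spacing (28, 35, 28, 28).
The pattern: 1st Monday of the month.
1st Monday of November 2007: November 5, 2007.
December 2007 — 1st Monday is December 3, 2007.
1st Monday of January 2008: January 7, 2008.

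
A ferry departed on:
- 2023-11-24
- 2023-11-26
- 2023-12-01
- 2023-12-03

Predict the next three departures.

Every event lands on a Friday or Sunday (gaps cycle 2, 5, 2).
So the schedule is: every Friday and Sunday.
Next Friday: 2023-12-08.
Next Sunday: 2023-12-10.
The following Friday is 2023-12-15.

2023-12-08, 2023-12-10, 2023-12-15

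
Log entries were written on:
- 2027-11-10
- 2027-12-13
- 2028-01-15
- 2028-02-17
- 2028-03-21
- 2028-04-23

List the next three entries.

Every event comes 33 days after the last (33, 33, 33, 33, 33).
2028-04-23 + 33 days = 2028-05-26.
2028-05-26 + 33 days = 2028-06-28.
2028-06-28 + 33 days = 2028-07-31.

2028-05-26, 2028-06-28, 2028-07-31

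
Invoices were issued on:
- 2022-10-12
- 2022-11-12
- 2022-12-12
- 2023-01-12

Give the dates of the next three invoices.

Each date is the 12th; the gaps (31, 30, 31) track the month lengths.
The rule is the 12th of each month.
February 2023: 2023-02-12.
Next: March 2023 → 2023-03-12.
Next: April 2023 → 2023-04-12.

2023-02-12, 2023-03-12, 2023-04-12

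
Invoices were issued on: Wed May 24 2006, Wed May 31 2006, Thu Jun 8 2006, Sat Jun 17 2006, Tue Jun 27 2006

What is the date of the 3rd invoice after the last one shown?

The spacing grows by 1 each time: 7, 8, 9, 10 days.
Next gap: 11 days. Tue Jun 27 2006 + 11 days = Sat Jul 8 2006.
Next gap: 12 days. Sat Jul 8 2006 + 12 days = Thu Jul 20 2006.
Next gap: 13 days. Thu Jul 20 2006 + 13 days = Wed Aug 2 2006.

Wed Aug 2 2006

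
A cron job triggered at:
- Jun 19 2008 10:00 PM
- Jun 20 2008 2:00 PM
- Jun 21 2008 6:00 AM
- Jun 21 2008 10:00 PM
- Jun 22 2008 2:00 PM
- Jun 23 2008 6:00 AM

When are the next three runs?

The interval is a steady 16 hours (16, 16, 16, 16, 16).
Jun 23 2008 6:00 AM + 16 h = Jun 23 2008 10:00 PM.
Jun 23 2008 10:00 PM + 16 h = Jun 24 2008 2:00 PM.
Jun 24 2008 2:00 PM + 16 h = Jun 25 2008 6:00 AM.

Jun 23 2008 10:00 PM, Jun 24 2008 2:00 PM, Jun 25 2008 6:00 AM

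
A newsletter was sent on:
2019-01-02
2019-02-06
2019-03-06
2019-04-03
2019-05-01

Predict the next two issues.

All dates are Wednesdays, 35, 28, 28, 28 days apart.
Specifically, the 1st Wednesday of each month.
June 2019 — 1st Wednesday is 2019-06-05.
July 2019 — 1st Wednesday is 2019-07-03.

2019-06-05, 2019-07-03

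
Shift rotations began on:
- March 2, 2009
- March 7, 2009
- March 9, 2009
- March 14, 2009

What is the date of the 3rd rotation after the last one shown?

Gaps: 5, 2, 5 days — not constant, but cyclic with period 2.
The events fall on every Monday and Saturday.
Next Monday: March 16, 2009.
The following Saturday is March 21, 2009.
The following Monday is March 23, 2009.

March 23, 2009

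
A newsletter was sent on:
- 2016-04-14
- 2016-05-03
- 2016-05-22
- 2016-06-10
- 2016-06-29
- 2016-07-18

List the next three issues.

Gaps between consecutive events: 19, 19, 19, 19, 19 days — a constant 19-day interval.
2016-07-18 + 19 days = 2016-08-06.
2016-08-06 + 19 days = 2016-08-25.
2016-08-25 + 19 days = 2016-09-13.

2016-08-06, 2016-08-25, 2016-09-13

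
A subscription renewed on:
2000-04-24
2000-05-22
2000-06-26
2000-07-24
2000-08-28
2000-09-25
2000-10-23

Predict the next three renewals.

2000-11-27, 2000-12-25, 2001-01-22

All dates are Mondays, 28, 35, 28, 35, 28, 28 days apart.
Specifically, the 4th Monday of each month.
November 2000 — 4th Monday is 2000-11-27.
December 2000 — 4th Monday is 2000-12-25.
January 2001 — 4th Monday is 2001-01-22.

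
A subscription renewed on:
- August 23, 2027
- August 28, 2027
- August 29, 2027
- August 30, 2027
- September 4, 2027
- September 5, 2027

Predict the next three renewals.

September 6, 2027; September 11, 2027; September 12, 2027

Every event lands on a Monday or Saturday or Sunday (gaps cycle 5, 1, 1, 5, 1).
So the schedule is: every Monday, Saturday and Sunday.
The following Monday is September 6, 2027.
The following Saturday is September 11, 2027.
The following Sunday is September 12, 2027.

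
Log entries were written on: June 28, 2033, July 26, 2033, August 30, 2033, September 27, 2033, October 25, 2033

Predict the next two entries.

Every date is a Tuesday; gaps 28, 35, 28, 28 days.
Each is the last Tuesday of its month (at least one falls on the 29th or later, ruling out '4th Tuesday').
Last Tuesday of November 2033: November 29, 2033.
December 2033 ends with Tuesday December 27, 2033.

November 29, 2033; December 27, 2033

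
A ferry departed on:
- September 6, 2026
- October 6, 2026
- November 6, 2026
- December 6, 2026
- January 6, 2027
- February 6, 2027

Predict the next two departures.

March 6, 2027; April 6, 2027

The day-of-month is always 6 (30, 31, 30, 31, 31 days between events).
So this recurs on the 6th of each month.
March 2027: March 6, 2027.
Next: April 2027 → April 6, 2027.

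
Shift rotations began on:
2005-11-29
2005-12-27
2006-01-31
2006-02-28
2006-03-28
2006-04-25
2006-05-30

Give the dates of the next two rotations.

2006-06-27, 2006-07-25

These are Tuesdays with 28, 35, 28, 28, 28, 35-day gaps.
Each is the final Tuesday of its month — 2005-11-29 is past the 28th, so '4th Tuesday' doesn't fit.
June 2006 ends with Tuesday 2006-06-27.
July 2006 ends with Tuesday 2006-07-25.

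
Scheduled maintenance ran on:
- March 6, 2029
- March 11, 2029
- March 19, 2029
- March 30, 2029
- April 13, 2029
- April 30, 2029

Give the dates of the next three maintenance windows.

The spacing grows by 3 each time: 5, 8, 11, 14, 17 days.
Next gap: 20 days. April 30, 2029 + 20 days = May 20, 2029.
Next gap: 23 days. May 20, 2029 + 23 days = June 12, 2029.
Next gap: 26 days. June 12, 2029 + 26 days = July 8, 2029.

May 20, 2029; June 12, 2029; July 8, 2029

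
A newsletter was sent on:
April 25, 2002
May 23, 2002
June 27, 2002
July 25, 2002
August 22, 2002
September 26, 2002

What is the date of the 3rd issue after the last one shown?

These are Thursdays at 28- or 35-day spacing (28, 35, 28, 28, 35).
The pattern: 4th Thursday of the month.
October 2002 — 4th Thursday is October 24, 2002.
4th Thursday of November 2002: November 28, 2002.
December 2002 — 4th Thursday is December 26, 2002.

December 26, 2002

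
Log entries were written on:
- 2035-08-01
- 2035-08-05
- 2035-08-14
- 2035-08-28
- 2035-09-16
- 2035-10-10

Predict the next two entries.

Gaps: 4, 9, 14, 19, 24 days — each gap is 5 larger than the previous one.
Next gap: 29 days. 2035-10-10 + 29 days = 2035-11-08.
Next gap: 34 days. 2035-11-08 + 34 days = 2035-12-12.

2035-11-08, 2035-12-12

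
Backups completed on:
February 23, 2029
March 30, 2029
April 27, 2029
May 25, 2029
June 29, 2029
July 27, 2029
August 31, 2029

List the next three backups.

Every date is a Friday; gaps 35, 28, 28, 35, 28, 35 days.
Each is the last Friday of its month (at least one falls on the 29th or later, ruling out '4th Friday').
September 2029 ends with Friday September 28, 2029.
October 2029 ends with Friday October 26, 2029.
Last Friday of November 2029: November 30, 2029.

September 28, 2029; October 26, 2029; November 30, 2029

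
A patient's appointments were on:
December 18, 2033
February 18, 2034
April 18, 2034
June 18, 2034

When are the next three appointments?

August 18, 2034; October 18, 2034; December 18, 2034

The day-of-month is always 18 (62, 59, 61 days between events).
So this recurs on the 18th of every 2 months.
Next: August 2034 → August 18, 2034.
October 2034: October 18, 2034.
Next: December 2034 → December 18, 2034.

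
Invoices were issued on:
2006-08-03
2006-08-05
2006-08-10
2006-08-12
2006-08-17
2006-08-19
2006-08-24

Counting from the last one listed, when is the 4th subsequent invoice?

The gap pattern 2, 5, 2, 5, 2, 5 repeats every 2 events.
These are the Thursdays and Saturdays of each week.
Next Saturday: 2006-08-26.
Next Thursday: 2006-08-31.
The following Saturday is 2006-09-02.
Next Thursday: 2006-09-07.

2006-09-07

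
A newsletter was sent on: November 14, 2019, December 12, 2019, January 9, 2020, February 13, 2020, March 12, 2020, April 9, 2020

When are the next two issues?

Gaps: 28, 28, 35, 28, 28 days — a mix of 28 and 35. Every date is a Thursday.
Each is the 2nd Thursday of its month.
May 2020 — 2nd Thursday is May 14, 2020.
2nd Thursday of June 2020: June 11, 2020.

May 14, 2020; June 11, 2020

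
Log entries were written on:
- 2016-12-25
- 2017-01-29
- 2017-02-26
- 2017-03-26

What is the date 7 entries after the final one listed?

2017-10-29

All Sundays; the gaps (35, 28, 28) vary with month length.
This is the last Sunday of each month.
April 2017 ends with Sunday 2017-04-30.
May 2017 ends with Sunday 2017-05-28.
Last Sunday of June 2017: 2017-06-25.
July 2017 ends with Sunday 2017-07-30.
Last Sunday of August 2017: 2017-08-27.
September 2017 ends with Sunday 2017-09-24.
Last Sunday of October 2017: 2017-10-29.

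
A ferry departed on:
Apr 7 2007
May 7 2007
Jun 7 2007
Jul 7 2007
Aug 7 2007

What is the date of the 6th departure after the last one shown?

The day-of-month is always 7 (30, 31, 30, 31 days between events).
So this recurs on the 7th of each month.
September 2007: Sep 7 2007.
Next: October 2007 → Oct 7 2007.
November 2007: Nov 7 2007.
December 2007: Dec 7 2007.
Next: January 2008 → Jan 7 2008.
Next: February 2008 → Feb 7 2008.

Feb 7 2008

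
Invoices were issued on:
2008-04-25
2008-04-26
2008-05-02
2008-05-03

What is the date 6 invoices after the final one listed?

Gaps: 1, 6, 1 days — not constant, but cyclic with period 2.
The events fall on every Friday and Saturday.
Next Friday: 2008-05-09.
Next Saturday: 2008-05-10.
Next Friday: 2008-05-16.
Next Saturday: 2008-05-17.
The following Friday is 2008-05-23.
The following Saturday is 2008-05-24.

2008-05-24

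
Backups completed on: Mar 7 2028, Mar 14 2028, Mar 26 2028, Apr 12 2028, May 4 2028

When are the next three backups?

May 31 2028, Jul 2 2028, Aug 8 2028

The spacing grows by 5 each time: 7, 12, 17, 22 days.
Next gap: 27 days. May 4 2028 + 27 days = May 31 2028.
Next gap: 32 days. May 31 2028 + 32 days = Jul 2 2028.
Next gap: 37 days. Jul 2 2028 + 37 days = Aug 8 2028.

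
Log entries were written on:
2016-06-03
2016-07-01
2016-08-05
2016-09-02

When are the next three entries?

2016-10-07, 2016-11-04, 2016-12-02

All dates are Fridays, 28, 35, 28 days apart.
Specifically, the 1st Friday of each month.
1st Friday of October 2016: 2016-10-07.
1st Friday of November 2016: 2016-11-04.
December 2016 — 1st Friday is 2016-12-02.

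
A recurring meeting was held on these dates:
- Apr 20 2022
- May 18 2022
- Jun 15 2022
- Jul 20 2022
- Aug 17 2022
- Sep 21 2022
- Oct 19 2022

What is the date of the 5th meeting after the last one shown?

All dates are Wednesdays, 28, 28, 35, 28, 35, 28 days apart.
Specifically, the 3rd Wednesday of each month.
November 2022 — 3rd Wednesday is Nov 16 2022.
December 2022 — 3rd Wednesday is Dec 21 2022.
3rd Wednesday of January 2023: Jan 18 2023.
February 2023 — 3rd Wednesday is Feb 15 2023.
3rd Wednesday of March 2023: Mar 15 2023.

Mar 15 2023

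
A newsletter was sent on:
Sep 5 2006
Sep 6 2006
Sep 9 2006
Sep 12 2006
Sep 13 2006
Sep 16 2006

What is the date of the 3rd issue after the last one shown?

Gaps: 1, 3, 3, 1, 3 days — not constant, but cyclic with period 3.
The events fall on every Tuesday, Wednesday and Saturday.
Next Tuesday: Sep 19 2006.
Next Wednesday: Sep 20 2006.
Next Saturday: Sep 23 2006.

Sep 23 2006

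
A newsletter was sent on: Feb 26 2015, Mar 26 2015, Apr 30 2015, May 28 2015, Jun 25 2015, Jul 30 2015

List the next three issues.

Aug 27 2015, Sep 24 2015, Oct 29 2015

These are Thursdays with 28, 35, 28, 28, 35-day gaps.
Each is the final Thursday of its month — Apr 30 2015 is past the 28th, so '4th Thursday' doesn't fit.
Last Thursday of August 2015: Aug 27 2015.
September 2015 ends with Thursday Sep 24 2015.
October 2015 ends with Thursday Oct 29 2015.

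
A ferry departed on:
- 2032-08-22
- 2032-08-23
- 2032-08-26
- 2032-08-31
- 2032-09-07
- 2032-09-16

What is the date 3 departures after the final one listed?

Intervals are 1, 3, 5, 7, 9 days — an arithmetic progression with common difference 2.
Next gap: 11 days. 2032-09-16 + 11 days = 2032-09-27.
Next gap: 13 days. 2032-09-27 + 13 days = 2032-10-10.
Next gap: 15 days. 2032-10-10 + 15 days = 2032-10-25.

2032-10-25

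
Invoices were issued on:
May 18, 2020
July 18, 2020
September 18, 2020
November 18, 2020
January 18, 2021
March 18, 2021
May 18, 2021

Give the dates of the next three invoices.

The day-of-month is always 18 (61, 62, 61, 61, 59, 61 days between events).
So this recurs on the 18th of every 2 months.
July 2021: July 18, 2021.
September 2021: September 18, 2021.
November 2021: November 18, 2021.

July 18, 2021; September 18, 2021; November 18, 2021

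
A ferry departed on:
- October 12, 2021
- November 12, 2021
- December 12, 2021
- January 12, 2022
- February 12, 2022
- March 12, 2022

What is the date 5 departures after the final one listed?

August 12, 2022

Each date is the 12th; the gaps (31, 30, 31, 31, 28) track the month lengths.
The rule is the 12th of each month.
Next: April 2022 → April 12, 2022.
May 2022: May 12, 2022.
June 2022: June 12, 2022.
July 2022: July 12, 2022.
August 2022: August 12, 2022.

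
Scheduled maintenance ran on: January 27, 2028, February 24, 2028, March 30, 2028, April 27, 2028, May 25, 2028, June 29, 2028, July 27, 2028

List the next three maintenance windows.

Every date is a Thursday; gaps 28, 35, 28, 28, 35, 28 days.
Each is the last Thursday of its month (at least one falls on the 29th or later, ruling out '4th Thursday').
August 2028 ends with Thursday August 31, 2028.
September 2028 ends with Thursday September 28, 2028.
October 2028 ends with Thursday October 26, 2028.

August 31, 2028; September 28, 2028; October 26, 2028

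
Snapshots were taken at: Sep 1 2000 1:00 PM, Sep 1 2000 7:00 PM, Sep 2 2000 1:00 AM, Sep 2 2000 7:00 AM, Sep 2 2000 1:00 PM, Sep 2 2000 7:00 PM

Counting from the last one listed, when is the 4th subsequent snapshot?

The interval is a steady 6 hours (6, 6, 6, 6, 6).
Sep 2 2000 7:00 PM + 6 h = Sep 3 2000 1:00 AM.
Sep 3 2000 1:00 AM + 6 h = Sep 3 2000 7:00 AM.
Sep 3 2000 7:00 AM + 6 h = Sep 3 2000 1:00 PM.
Sep 3 2000 1:00 PM + 6 h = Sep 3 2000 7:00 PM.

Sep 3 2000 7:00 PM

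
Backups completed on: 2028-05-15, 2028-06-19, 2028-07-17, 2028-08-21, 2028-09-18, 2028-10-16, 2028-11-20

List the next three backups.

These are Mondays at 28- or 35-day spacing (35, 28, 35, 28, 28, 35).
The pattern: 3rd Monday of the month.
December 2028 — 3rd Monday is 2028-12-18.
January 2029 — 3rd Monday is 2029-01-15.
February 2029 — 3rd Monday is 2029-02-19.

2028-12-18, 2029-01-15, 2029-02-19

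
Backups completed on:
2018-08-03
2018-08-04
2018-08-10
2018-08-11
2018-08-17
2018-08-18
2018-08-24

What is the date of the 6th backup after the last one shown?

2018-09-14

The gap pattern 1, 6, 1, 6, 1, 6 repeats every 2 events.
These are the Fridays and Saturdays of each week.
The following Saturday is 2018-08-25.
The following Friday is 2018-08-31.
The following Saturday is 2018-09-01.
Next Friday: 2018-09-07.
Next Saturday: 2018-09-08.
The following Friday is 2018-09-14.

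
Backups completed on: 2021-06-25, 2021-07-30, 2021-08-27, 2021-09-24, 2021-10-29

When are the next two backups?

These are Fridays with 35, 28, 28, 35-day gaps.
Each is the final Friday of its month — 2021-07-30 is past the 28th, so '4th Friday' doesn't fit.
November 2021 ends with Friday 2021-11-26.
Last Friday of December 2021: 2021-12-31.

2021-11-26, 2021-12-31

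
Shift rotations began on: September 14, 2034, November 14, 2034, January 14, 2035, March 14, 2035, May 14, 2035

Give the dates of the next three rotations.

July 14, 2035; September 14, 2035; November 14, 2035

Each date is the 14th; the gaps (61, 61, 59, 61) track the month lengths.
The rule is the 14th of every 2 months.
July 2035: July 14, 2035.
September 2035: September 14, 2035.
Next: November 2035 → November 14, 2035.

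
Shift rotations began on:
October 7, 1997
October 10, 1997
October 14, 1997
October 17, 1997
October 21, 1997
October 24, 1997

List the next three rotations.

The gap pattern 3, 4, 3, 4, 3 repeats every 2 events.
These are the Tuesdays and Fridays of each week.
The following Tuesday is October 28, 1997.
The following Friday is October 31, 1997.
The following Tuesday is November 4, 1997.

October 28, 1997; October 31, 1997; November 4, 1997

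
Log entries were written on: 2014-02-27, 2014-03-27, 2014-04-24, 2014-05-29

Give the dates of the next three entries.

2014-06-26, 2014-07-31, 2014-08-28

All Thursdays; the gaps (28, 28, 35) vary with month length.
This is the last Thursday of each month.
June 2014 ends with Thursday 2014-06-26.
Last Thursday of July 2014: 2014-07-31.
August 2014 ends with Thursday 2014-08-28.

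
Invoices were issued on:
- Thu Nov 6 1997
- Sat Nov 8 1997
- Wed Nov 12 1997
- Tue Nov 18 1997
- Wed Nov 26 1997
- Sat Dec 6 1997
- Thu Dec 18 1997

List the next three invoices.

The spacing grows by 2 each time: 2, 4, 6, 8, 10, 12 days.
Next gap: 14 days. Thu Dec 18 1997 + 14 days = Thu Jan 1 1998.
Next gap: 16 days. Thu Jan 1 1998 + 16 days = Sat Jan 17 1998.
Next gap: 18 days. Sat Jan 17 1998 + 18 days = Wed Feb 4 1998.

Thu Jan 1 1998, Sat Jan 17 1998, Wed Feb 4 1998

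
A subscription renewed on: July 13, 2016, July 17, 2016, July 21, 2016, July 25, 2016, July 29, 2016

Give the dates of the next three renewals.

Gaps between consecutive events: 4, 4, 4, 4 days — a constant 4-day interval.
July 29, 2016 + 4 days = August 2, 2016.
August 2, 2016 + 4 days = August 6, 2016.
August 6, 2016 + 4 days = August 10, 2016.

August 2, 2016; August 6, 2016; August 10, 2016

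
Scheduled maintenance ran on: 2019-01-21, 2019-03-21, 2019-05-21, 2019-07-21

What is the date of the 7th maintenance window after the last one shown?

2020-09-21

Gaps: 59, 61, 61 days — not constant. Every event is on the 21st of the month.
Pattern: the 21st of every 2 months.
Next: September 2019 → 2019-09-21.
November 2019: 2019-11-21.
January 2020: 2020-01-21.
March 2020: 2020-03-21.
May 2020: 2020-05-21.
Next: July 2020 → 2020-07-21.
September 2020: 2020-09-21.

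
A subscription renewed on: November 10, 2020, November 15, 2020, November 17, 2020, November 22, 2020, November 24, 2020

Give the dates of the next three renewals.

November 29, 2020; December 1, 2020; December 6, 2020

The gap pattern 5, 2, 5, 2 repeats every 2 events.
These are the Tuesdays and Sundays of each week.
The following Sunday is November 29, 2020.
The following Tuesday is December 1, 2020.
The following Sunday is December 6, 2020.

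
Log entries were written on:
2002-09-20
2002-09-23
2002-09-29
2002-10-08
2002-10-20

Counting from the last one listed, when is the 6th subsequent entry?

The spacing grows by 3 each time: 3, 6, 9, 12 days.
Next gap: 15 days. 2002-10-20 + 15 days = 2002-11-04.
Next gap: 18 days. 2002-11-04 + 18 days = 2002-11-22.
Next gap: 21 days. 2002-11-22 + 21 days = 2002-12-13.
Next gap: 24 days. 2002-12-13 + 24 days = 2003-01-06.
Next gap: 27 days. 2003-01-06 + 27 days = 2003-02-02.
Next gap: 30 days. 2003-02-02 + 30 days = 2003-03-04.

2003-03-04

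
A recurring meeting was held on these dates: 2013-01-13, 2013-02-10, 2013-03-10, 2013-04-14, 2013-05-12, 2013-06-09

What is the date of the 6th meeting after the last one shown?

2013-12-08

All dates are Sundays, 28, 28, 35, 28, 28 days apart.
Specifically, the 2nd Sunday of each month.
July 2013 — 2nd Sunday is 2013-07-14.
2nd Sunday of August 2013: 2013-08-11.
2nd Sunday of September 2013: 2013-09-08.
October 2013 — 2nd Sunday is 2013-10-13.
November 2013 — 2nd Sunday is 2013-11-10.
December 2013 — 2nd Sunday is 2013-12-08.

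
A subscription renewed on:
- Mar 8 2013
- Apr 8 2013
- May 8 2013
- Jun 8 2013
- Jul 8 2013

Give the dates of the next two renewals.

Aug 8 2013, Sep 8 2013

The day-of-month is always 8 (31, 30, 31, 30 days between events).
So this recurs on the 8th of each month.
Next: August 2013 → Aug 8 2013.
Next: September 2013 → Sep 8 2013.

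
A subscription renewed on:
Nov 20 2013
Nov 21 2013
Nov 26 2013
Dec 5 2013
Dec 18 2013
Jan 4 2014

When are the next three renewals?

Jan 25 2014, Feb 19 2014, Mar 20 2014

Intervals are 1, 5, 9, 13, 17 days — an arithmetic progression with common difference 4.
Next gap: 21 days. Jan 4 2014 + 21 days = Jan 25 2014.
Next gap: 25 days. Jan 25 2014 + 25 days = Feb 19 2014.
Next gap: 29 days. Feb 19 2014 + 29 days = Mar 20 2014.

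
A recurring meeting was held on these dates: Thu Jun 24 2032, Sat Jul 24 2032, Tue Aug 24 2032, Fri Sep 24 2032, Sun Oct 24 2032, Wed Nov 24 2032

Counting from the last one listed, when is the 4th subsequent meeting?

Each date is the 24th; the gaps (30, 31, 31, 30, 31) track the month lengths.
The rule is the 24th of each month.
Next: December 2032 → Fri Dec 24 2032.
Next: January 2033 → Mon Jan 24 2033.
February 2033: Thu Feb 24 2033.
March 2033: Thu Mar 24 2033.

Thu Mar 24 2033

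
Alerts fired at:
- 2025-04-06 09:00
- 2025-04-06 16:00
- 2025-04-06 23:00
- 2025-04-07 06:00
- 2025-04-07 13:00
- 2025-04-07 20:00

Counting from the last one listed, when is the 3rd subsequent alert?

The interval is a steady 7 hours (7, 7, 7, 7, 7).
2025-04-07 20:00 + 7 h = 2025-04-08 03:00.
2025-04-08 03:00 + 7 h = 2025-04-08 10:00.
2025-04-08 10:00 + 7 h = 2025-04-08 17:00.

2025-04-08 17:00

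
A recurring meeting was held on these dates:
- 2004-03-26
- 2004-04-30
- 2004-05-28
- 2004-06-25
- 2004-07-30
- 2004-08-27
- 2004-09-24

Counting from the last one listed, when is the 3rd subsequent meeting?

Every date is a Friday; gaps 35, 28, 28, 35, 28, 28 days.
Each is the last Friday of its month (at least one falls on the 29th or later, ruling out '4th Friday').
Last Friday of October 2004: 2004-10-29.
Last Friday of November 2004: 2004-11-26.
Last Friday of December 2004: 2004-12-31.

2004-12-31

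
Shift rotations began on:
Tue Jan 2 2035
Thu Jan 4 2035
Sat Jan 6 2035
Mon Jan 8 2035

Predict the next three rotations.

Wed Jan 10 2035, Fri Jan 12 2035, Sun Jan 14 2035

The spacing is 2, 2, 2 days — always 2 days.
Mon Jan 8 2035 + 2 days = Wed Jan 10 2035.
Wed Jan 10 2035 + 2 days = Fri Jan 12 2035.
Fri Jan 12 2035 + 2 days = Sun Jan 14 2035.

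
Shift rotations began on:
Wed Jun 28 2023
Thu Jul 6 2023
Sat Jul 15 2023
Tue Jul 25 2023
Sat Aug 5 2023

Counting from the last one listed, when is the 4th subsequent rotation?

Thu Sep 28 2023

Gaps: 8, 9, 10, 11 days — each gap is 1 larger than the previous one.
Next gap: 12 days. Sat Aug 5 2023 + 12 days = Thu Aug 17 2023.
Next gap: 13 days. Thu Aug 17 2023 + 13 days = Wed Aug 30 2023.
Next gap: 14 days. Wed Aug 30 2023 + 14 days = Wed Sep 13 2023.
Next gap: 15 days. Wed Sep 13 2023 + 15 days = Thu Sep 28 2023.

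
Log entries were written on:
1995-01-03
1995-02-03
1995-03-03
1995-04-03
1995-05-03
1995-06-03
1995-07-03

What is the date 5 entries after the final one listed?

1995-12-03

Gaps: 31, 28, 31, 30, 31, 30 days — not constant. Every event is on the 3rd of the month.
Pattern: the 3rd of each month.
August 1995: 1995-08-03.
Next: September 1995 → 1995-09-03.
Next: October 1995 → 1995-10-03.
Next: November 1995 → 1995-11-03.
December 1995: 1995-12-03.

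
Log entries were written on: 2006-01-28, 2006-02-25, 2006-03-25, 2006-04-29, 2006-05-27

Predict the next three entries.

2006-06-24, 2006-07-29, 2006-08-26

These are Saturdays with 28, 28, 35, 28-day gaps.
Each is the final Saturday of its month — 2006-04-29 is past the 28th, so '4th Saturday' doesn't fit.
Last Saturday of June 2006: 2006-06-24.
Last Saturday of July 2006: 2006-07-29.
August 2006 ends with Saturday 2006-08-26.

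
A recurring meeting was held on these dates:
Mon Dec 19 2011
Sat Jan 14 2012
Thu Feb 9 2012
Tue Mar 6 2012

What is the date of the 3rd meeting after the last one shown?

Wed May 23 2012

Gaps between consecutive events: 26, 26, 26 days — a constant 26-day interval.
Tue Mar 6 2012 + 26 days = Sun Apr 1 2012.
Sun Apr 1 2012 + 26 days = Fri Apr 27 2012.
Fri Apr 27 2012 + 26 days = Wed May 23 2012.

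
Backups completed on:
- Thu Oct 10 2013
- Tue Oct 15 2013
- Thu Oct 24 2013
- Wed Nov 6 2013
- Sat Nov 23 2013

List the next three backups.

Sat Dec 14 2013, Wed Jan 8 2014, Thu Feb 6 2014

Gaps: 5, 9, 13, 17 days — each gap is 4 larger than the previous one.
Next gap: 21 days. Sat Nov 23 2013 + 21 days = Sat Dec 14 2013.
Next gap: 25 days. Sat Dec 14 2013 + 25 days = Wed Jan 8 2014.
Next gap: 29 days. Wed Jan 8 2014 + 29 days = Thu Feb 6 2014.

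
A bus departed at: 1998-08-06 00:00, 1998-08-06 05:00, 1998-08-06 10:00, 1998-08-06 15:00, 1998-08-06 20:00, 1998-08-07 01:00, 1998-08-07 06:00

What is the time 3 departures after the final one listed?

Gaps: 5, 5, 5, 5, 5, 5 hours — each event is 5 hours after the previous one.
1998-08-07 06:00 + 5 h = 1998-08-07 11:00.
1998-08-07 11:00 + 5 h = 1998-08-07 16:00.
1998-08-07 16:00 + 5 h = 1998-08-07 21:00.

1998-08-07 21:00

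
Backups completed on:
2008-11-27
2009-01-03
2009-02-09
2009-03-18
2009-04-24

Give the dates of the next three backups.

2009-05-31, 2009-07-07, 2009-08-13

Gaps between consecutive events: 37, 37, 37, 37 days — a constant 37-day interval.
2009-04-24 + 37 days = 2009-05-31.
2009-05-31 + 37 days = 2009-07-07.
2009-07-07 + 37 days = 2009-08-13.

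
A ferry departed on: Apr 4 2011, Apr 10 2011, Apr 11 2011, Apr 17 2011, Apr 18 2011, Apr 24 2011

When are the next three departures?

Apr 25 2011, May 1 2011, May 2 2011

Gaps: 6, 1, 6, 1, 6 days — not constant, but cyclic with period 2.
The events fall on every Monday and Sunday.
Next Monday: Apr 25 2011.
Next Sunday: May 1 2011.
The following Monday is May 2 2011.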